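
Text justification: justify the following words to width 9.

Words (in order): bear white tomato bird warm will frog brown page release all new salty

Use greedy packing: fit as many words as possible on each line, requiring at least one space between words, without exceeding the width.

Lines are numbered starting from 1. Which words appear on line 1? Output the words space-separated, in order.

Answer: bear

Derivation:
Line 1: ['bear'] (min_width=4, slack=5)
Line 2: ['white'] (min_width=5, slack=4)
Line 3: ['tomato'] (min_width=6, slack=3)
Line 4: ['bird', 'warm'] (min_width=9, slack=0)
Line 5: ['will', 'frog'] (min_width=9, slack=0)
Line 6: ['brown'] (min_width=5, slack=4)
Line 7: ['page'] (min_width=4, slack=5)
Line 8: ['release'] (min_width=7, slack=2)
Line 9: ['all', 'new'] (min_width=7, slack=2)
Line 10: ['salty'] (min_width=5, slack=4)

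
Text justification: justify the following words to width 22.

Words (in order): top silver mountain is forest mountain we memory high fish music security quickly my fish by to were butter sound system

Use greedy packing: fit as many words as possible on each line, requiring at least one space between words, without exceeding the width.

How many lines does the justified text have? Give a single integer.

Line 1: ['top', 'silver', 'mountain', 'is'] (min_width=22, slack=0)
Line 2: ['forest', 'mountain', 'we'] (min_width=18, slack=4)
Line 3: ['memory', 'high', 'fish', 'music'] (min_width=22, slack=0)
Line 4: ['security', 'quickly', 'my'] (min_width=19, slack=3)
Line 5: ['fish', 'by', 'to', 'were', 'butter'] (min_width=22, slack=0)
Line 6: ['sound', 'system'] (min_width=12, slack=10)
Total lines: 6

Answer: 6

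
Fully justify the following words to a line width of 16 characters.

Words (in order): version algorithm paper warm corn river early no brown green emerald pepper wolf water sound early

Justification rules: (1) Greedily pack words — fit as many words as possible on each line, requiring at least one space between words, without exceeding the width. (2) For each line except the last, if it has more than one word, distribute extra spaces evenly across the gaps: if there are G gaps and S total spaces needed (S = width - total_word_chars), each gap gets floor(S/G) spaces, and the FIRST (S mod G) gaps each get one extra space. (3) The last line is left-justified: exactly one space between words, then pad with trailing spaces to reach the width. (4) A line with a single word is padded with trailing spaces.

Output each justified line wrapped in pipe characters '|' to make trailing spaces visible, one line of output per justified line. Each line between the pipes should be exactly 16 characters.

Answer: |version         |
|algorithm  paper|
|warm  corn river|
|early  no  brown|
|green    emerald|
|pepper      wolf|
|water      sound|
|early           |

Derivation:
Line 1: ['version'] (min_width=7, slack=9)
Line 2: ['algorithm', 'paper'] (min_width=15, slack=1)
Line 3: ['warm', 'corn', 'river'] (min_width=15, slack=1)
Line 4: ['early', 'no', 'brown'] (min_width=14, slack=2)
Line 5: ['green', 'emerald'] (min_width=13, slack=3)
Line 6: ['pepper', 'wolf'] (min_width=11, slack=5)
Line 7: ['water', 'sound'] (min_width=11, slack=5)
Line 8: ['early'] (min_width=5, slack=11)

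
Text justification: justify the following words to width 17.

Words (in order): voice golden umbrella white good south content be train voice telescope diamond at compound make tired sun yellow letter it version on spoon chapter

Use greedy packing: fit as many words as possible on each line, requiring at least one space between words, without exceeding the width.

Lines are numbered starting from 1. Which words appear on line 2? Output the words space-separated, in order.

Line 1: ['voice', 'golden'] (min_width=12, slack=5)
Line 2: ['umbrella', 'white'] (min_width=14, slack=3)
Line 3: ['good', 'south'] (min_width=10, slack=7)
Line 4: ['content', 'be', 'train'] (min_width=16, slack=1)
Line 5: ['voice', 'telescope'] (min_width=15, slack=2)
Line 6: ['diamond', 'at'] (min_width=10, slack=7)
Line 7: ['compound', 'make'] (min_width=13, slack=4)
Line 8: ['tired', 'sun', 'yellow'] (min_width=16, slack=1)
Line 9: ['letter', 'it', 'version'] (min_width=17, slack=0)
Line 10: ['on', 'spoon', 'chapter'] (min_width=16, slack=1)

Answer: umbrella white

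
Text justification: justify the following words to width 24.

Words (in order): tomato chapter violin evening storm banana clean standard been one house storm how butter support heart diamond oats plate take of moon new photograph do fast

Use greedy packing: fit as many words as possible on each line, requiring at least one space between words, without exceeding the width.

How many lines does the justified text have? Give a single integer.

Line 1: ['tomato', 'chapter', 'violin'] (min_width=21, slack=3)
Line 2: ['evening', 'storm', 'banana'] (min_width=20, slack=4)
Line 3: ['clean', 'standard', 'been', 'one'] (min_width=23, slack=1)
Line 4: ['house', 'storm', 'how', 'butter'] (min_width=22, slack=2)
Line 5: ['support', 'heart', 'diamond'] (min_width=21, slack=3)
Line 6: ['oats', 'plate', 'take', 'of', 'moon'] (min_width=23, slack=1)
Line 7: ['new', 'photograph', 'do', 'fast'] (min_width=22, slack=2)
Total lines: 7

Answer: 7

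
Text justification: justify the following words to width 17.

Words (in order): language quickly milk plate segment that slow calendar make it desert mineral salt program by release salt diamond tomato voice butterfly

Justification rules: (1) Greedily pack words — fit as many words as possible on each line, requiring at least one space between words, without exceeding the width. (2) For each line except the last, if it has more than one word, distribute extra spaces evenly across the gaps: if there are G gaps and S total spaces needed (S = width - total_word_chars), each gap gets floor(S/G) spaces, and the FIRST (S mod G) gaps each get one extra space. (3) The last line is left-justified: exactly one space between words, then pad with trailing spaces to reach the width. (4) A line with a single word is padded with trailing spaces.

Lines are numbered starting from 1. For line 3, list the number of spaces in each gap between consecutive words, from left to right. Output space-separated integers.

Answer: 1 1

Derivation:
Line 1: ['language', 'quickly'] (min_width=16, slack=1)
Line 2: ['milk', 'plate'] (min_width=10, slack=7)
Line 3: ['segment', 'that', 'slow'] (min_width=17, slack=0)
Line 4: ['calendar', 'make', 'it'] (min_width=16, slack=1)
Line 5: ['desert', 'mineral'] (min_width=14, slack=3)
Line 6: ['salt', 'program', 'by'] (min_width=15, slack=2)
Line 7: ['release', 'salt'] (min_width=12, slack=5)
Line 8: ['diamond', 'tomato'] (min_width=14, slack=3)
Line 9: ['voice', 'butterfly'] (min_width=15, slack=2)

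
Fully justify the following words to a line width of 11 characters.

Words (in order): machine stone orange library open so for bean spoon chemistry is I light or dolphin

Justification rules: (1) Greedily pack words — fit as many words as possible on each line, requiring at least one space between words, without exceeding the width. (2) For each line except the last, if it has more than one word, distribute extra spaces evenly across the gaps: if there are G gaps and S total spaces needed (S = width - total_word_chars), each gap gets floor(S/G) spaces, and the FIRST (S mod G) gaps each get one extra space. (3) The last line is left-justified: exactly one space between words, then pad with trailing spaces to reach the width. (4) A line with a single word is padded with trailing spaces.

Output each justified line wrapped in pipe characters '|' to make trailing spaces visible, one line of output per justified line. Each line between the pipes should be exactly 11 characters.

Answer: |machine    |
|stone      |
|orange     |
|library    |
|open so for|
|bean  spoon|
|chemistry  |
|is  I light|
|or dolphin |

Derivation:
Line 1: ['machine'] (min_width=7, slack=4)
Line 2: ['stone'] (min_width=5, slack=6)
Line 3: ['orange'] (min_width=6, slack=5)
Line 4: ['library'] (min_width=7, slack=4)
Line 5: ['open', 'so', 'for'] (min_width=11, slack=0)
Line 6: ['bean', 'spoon'] (min_width=10, slack=1)
Line 7: ['chemistry'] (min_width=9, slack=2)
Line 8: ['is', 'I', 'light'] (min_width=10, slack=1)
Line 9: ['or', 'dolphin'] (min_width=10, slack=1)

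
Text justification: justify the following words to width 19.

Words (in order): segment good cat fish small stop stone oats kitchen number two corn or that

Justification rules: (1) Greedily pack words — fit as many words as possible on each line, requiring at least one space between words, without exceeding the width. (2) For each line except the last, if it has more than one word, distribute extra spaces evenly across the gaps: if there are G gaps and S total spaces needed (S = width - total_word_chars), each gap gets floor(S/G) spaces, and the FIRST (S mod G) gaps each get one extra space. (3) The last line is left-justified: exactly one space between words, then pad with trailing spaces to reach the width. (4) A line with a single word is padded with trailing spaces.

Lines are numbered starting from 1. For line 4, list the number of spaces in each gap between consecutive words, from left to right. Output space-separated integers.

Line 1: ['segment', 'good', 'cat'] (min_width=16, slack=3)
Line 2: ['fish', 'small', 'stop'] (min_width=15, slack=4)
Line 3: ['stone', 'oats', 'kitchen'] (min_width=18, slack=1)
Line 4: ['number', 'two', 'corn', 'or'] (min_width=18, slack=1)
Line 5: ['that'] (min_width=4, slack=15)

Answer: 2 1 1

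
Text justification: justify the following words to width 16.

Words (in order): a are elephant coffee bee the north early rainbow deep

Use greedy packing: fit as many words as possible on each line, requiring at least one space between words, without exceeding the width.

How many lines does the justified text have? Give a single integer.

Line 1: ['a', 'are', 'elephant'] (min_width=14, slack=2)
Line 2: ['coffee', 'bee', 'the'] (min_width=14, slack=2)
Line 3: ['north', 'early'] (min_width=11, slack=5)
Line 4: ['rainbow', 'deep'] (min_width=12, slack=4)
Total lines: 4

Answer: 4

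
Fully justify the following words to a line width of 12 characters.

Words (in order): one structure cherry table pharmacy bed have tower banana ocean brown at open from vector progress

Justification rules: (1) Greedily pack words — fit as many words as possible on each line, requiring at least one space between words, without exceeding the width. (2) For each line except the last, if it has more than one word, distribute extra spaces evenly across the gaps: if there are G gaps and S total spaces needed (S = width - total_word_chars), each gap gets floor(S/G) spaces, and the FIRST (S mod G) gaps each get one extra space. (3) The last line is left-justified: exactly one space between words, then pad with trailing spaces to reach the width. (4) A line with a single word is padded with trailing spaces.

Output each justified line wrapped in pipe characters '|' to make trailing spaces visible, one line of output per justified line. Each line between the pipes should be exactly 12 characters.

Line 1: ['one'] (min_width=3, slack=9)
Line 2: ['structure'] (min_width=9, slack=3)
Line 3: ['cherry', 'table'] (min_width=12, slack=0)
Line 4: ['pharmacy', 'bed'] (min_width=12, slack=0)
Line 5: ['have', 'tower'] (min_width=10, slack=2)
Line 6: ['banana', 'ocean'] (min_width=12, slack=0)
Line 7: ['brown', 'at'] (min_width=8, slack=4)
Line 8: ['open', 'from'] (min_width=9, slack=3)
Line 9: ['vector'] (min_width=6, slack=6)
Line 10: ['progress'] (min_width=8, slack=4)

Answer: |one         |
|structure   |
|cherry table|
|pharmacy bed|
|have   tower|
|banana ocean|
|brown     at|
|open    from|
|vector      |
|progress    |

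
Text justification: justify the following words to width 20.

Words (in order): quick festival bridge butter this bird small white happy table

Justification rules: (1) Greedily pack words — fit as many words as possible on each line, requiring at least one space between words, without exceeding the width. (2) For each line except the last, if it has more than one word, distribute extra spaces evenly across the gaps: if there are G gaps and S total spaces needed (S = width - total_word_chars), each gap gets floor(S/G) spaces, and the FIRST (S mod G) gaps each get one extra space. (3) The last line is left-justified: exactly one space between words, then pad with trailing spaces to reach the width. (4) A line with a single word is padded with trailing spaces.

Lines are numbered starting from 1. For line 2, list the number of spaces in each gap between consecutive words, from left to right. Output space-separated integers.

Answer: 2 2

Derivation:
Line 1: ['quick', 'festival'] (min_width=14, slack=6)
Line 2: ['bridge', 'butter', 'this'] (min_width=18, slack=2)
Line 3: ['bird', 'small', 'white'] (min_width=16, slack=4)
Line 4: ['happy', 'table'] (min_width=11, slack=9)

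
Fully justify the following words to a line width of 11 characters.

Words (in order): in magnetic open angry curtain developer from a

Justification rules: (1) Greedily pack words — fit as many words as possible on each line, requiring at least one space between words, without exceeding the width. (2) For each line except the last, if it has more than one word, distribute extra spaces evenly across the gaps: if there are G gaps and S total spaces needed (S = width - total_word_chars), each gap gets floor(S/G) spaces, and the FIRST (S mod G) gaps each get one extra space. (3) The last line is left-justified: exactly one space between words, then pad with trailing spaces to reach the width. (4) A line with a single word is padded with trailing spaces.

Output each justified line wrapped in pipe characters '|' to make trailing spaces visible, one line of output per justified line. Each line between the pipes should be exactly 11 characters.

Line 1: ['in', 'magnetic'] (min_width=11, slack=0)
Line 2: ['open', 'angry'] (min_width=10, slack=1)
Line 3: ['curtain'] (min_width=7, slack=4)
Line 4: ['developer'] (min_width=9, slack=2)
Line 5: ['from', 'a'] (min_width=6, slack=5)

Answer: |in magnetic|
|open  angry|
|curtain    |
|developer  |
|from a     |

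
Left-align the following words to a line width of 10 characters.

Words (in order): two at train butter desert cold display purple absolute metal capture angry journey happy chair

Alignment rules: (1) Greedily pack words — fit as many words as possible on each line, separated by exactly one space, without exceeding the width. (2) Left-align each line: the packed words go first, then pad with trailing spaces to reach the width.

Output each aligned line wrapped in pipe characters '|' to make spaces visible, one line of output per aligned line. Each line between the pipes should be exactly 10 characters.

Answer: |two at    |
|train     |
|butter    |
|desert    |
|cold      |
|display   |
|purple    |
|absolute  |
|metal     |
|capture   |
|angry     |
|journey   |
|happy     |
|chair     |

Derivation:
Line 1: ['two', 'at'] (min_width=6, slack=4)
Line 2: ['train'] (min_width=5, slack=5)
Line 3: ['butter'] (min_width=6, slack=4)
Line 4: ['desert'] (min_width=6, slack=4)
Line 5: ['cold'] (min_width=4, slack=6)
Line 6: ['display'] (min_width=7, slack=3)
Line 7: ['purple'] (min_width=6, slack=4)
Line 8: ['absolute'] (min_width=8, slack=2)
Line 9: ['metal'] (min_width=5, slack=5)
Line 10: ['capture'] (min_width=7, slack=3)
Line 11: ['angry'] (min_width=5, slack=5)
Line 12: ['journey'] (min_width=7, slack=3)
Line 13: ['happy'] (min_width=5, slack=5)
Line 14: ['chair'] (min_width=5, slack=5)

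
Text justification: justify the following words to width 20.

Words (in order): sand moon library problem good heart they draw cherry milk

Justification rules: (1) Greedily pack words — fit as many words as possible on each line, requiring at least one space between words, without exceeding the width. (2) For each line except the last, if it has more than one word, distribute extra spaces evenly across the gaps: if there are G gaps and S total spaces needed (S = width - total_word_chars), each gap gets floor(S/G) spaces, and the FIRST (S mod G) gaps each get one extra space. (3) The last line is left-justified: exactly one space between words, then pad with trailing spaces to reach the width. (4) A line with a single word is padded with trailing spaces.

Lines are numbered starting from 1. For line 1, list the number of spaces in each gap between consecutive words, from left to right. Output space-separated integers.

Answer: 3 2

Derivation:
Line 1: ['sand', 'moon', 'library'] (min_width=17, slack=3)
Line 2: ['problem', 'good', 'heart'] (min_width=18, slack=2)
Line 3: ['they', 'draw', 'cherry'] (min_width=16, slack=4)
Line 4: ['milk'] (min_width=4, slack=16)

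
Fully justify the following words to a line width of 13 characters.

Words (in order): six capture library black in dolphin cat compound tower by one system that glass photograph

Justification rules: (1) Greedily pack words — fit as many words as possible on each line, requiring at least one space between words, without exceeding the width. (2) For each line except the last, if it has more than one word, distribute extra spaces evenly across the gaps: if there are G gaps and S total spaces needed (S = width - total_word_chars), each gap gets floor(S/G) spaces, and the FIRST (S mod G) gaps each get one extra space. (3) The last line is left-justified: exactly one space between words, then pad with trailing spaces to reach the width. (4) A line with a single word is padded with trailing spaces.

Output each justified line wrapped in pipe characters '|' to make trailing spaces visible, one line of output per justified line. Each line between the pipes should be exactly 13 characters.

Answer: |six   capture|
|library black|
|in    dolphin|
|cat  compound|
|tower  by one|
|system   that|
|glass        |
|photograph   |

Derivation:
Line 1: ['six', 'capture'] (min_width=11, slack=2)
Line 2: ['library', 'black'] (min_width=13, slack=0)
Line 3: ['in', 'dolphin'] (min_width=10, slack=3)
Line 4: ['cat', 'compound'] (min_width=12, slack=1)
Line 5: ['tower', 'by', 'one'] (min_width=12, slack=1)
Line 6: ['system', 'that'] (min_width=11, slack=2)
Line 7: ['glass'] (min_width=5, slack=8)
Line 8: ['photograph'] (min_width=10, slack=3)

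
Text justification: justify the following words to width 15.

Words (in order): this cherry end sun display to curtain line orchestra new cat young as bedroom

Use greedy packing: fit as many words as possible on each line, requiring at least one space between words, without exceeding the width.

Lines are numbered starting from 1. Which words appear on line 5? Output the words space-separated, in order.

Answer: cat young as

Derivation:
Line 1: ['this', 'cherry', 'end'] (min_width=15, slack=0)
Line 2: ['sun', 'display', 'to'] (min_width=14, slack=1)
Line 3: ['curtain', 'line'] (min_width=12, slack=3)
Line 4: ['orchestra', 'new'] (min_width=13, slack=2)
Line 5: ['cat', 'young', 'as'] (min_width=12, slack=3)
Line 6: ['bedroom'] (min_width=7, slack=8)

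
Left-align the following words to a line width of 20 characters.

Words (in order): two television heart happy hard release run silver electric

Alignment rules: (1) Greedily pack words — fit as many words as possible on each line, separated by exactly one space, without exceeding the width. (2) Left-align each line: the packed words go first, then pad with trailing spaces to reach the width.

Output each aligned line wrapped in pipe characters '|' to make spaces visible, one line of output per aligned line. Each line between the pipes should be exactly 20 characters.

Line 1: ['two', 'television', 'heart'] (min_width=20, slack=0)
Line 2: ['happy', 'hard', 'release'] (min_width=18, slack=2)
Line 3: ['run', 'silver', 'electric'] (min_width=19, slack=1)

Answer: |two television heart|
|happy hard release  |
|run silver electric |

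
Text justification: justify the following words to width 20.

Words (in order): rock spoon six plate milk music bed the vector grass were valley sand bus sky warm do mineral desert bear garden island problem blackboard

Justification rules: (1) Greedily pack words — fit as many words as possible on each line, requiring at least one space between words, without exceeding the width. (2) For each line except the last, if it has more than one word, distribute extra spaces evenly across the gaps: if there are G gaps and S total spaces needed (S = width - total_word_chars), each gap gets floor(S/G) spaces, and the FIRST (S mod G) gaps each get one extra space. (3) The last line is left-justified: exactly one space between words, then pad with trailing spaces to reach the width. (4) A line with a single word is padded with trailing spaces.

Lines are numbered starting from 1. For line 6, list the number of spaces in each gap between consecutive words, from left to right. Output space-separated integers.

Line 1: ['rock', 'spoon', 'six', 'plate'] (min_width=20, slack=0)
Line 2: ['milk', 'music', 'bed', 'the'] (min_width=18, slack=2)
Line 3: ['vector', 'grass', 'were'] (min_width=17, slack=3)
Line 4: ['valley', 'sand', 'bus', 'sky'] (min_width=19, slack=1)
Line 5: ['warm', 'do', 'mineral'] (min_width=15, slack=5)
Line 6: ['desert', 'bear', 'garden'] (min_width=18, slack=2)
Line 7: ['island', 'problem'] (min_width=14, slack=6)
Line 8: ['blackboard'] (min_width=10, slack=10)

Answer: 2 2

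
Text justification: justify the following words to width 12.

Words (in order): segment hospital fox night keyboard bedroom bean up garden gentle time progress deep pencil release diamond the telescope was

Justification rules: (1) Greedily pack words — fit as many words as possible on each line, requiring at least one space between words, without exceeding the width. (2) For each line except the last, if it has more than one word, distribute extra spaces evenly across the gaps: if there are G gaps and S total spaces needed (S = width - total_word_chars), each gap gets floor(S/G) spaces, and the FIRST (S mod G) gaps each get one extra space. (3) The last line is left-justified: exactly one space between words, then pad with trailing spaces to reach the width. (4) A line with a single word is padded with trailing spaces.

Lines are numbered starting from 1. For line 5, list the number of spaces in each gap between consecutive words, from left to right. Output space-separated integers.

Line 1: ['segment'] (min_width=7, slack=5)
Line 2: ['hospital', 'fox'] (min_width=12, slack=0)
Line 3: ['night'] (min_width=5, slack=7)
Line 4: ['keyboard'] (min_width=8, slack=4)
Line 5: ['bedroom', 'bean'] (min_width=12, slack=0)
Line 6: ['up', 'garden'] (min_width=9, slack=3)
Line 7: ['gentle', 'time'] (min_width=11, slack=1)
Line 8: ['progress'] (min_width=8, slack=4)
Line 9: ['deep', 'pencil'] (min_width=11, slack=1)
Line 10: ['release'] (min_width=7, slack=5)
Line 11: ['diamond', 'the'] (min_width=11, slack=1)
Line 12: ['telescope'] (min_width=9, slack=3)
Line 13: ['was'] (min_width=3, slack=9)

Answer: 1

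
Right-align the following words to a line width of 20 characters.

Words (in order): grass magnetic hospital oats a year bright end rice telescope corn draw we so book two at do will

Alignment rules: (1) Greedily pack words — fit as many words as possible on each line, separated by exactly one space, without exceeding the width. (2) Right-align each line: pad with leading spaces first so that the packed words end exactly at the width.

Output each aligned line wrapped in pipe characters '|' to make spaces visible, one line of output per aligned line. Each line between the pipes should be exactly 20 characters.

Answer: |      grass magnetic|
|hospital oats a year|
|     bright end rice|
| telescope corn draw|
|we so book two at do|
|                will|

Derivation:
Line 1: ['grass', 'magnetic'] (min_width=14, slack=6)
Line 2: ['hospital', 'oats', 'a', 'year'] (min_width=20, slack=0)
Line 3: ['bright', 'end', 'rice'] (min_width=15, slack=5)
Line 4: ['telescope', 'corn', 'draw'] (min_width=19, slack=1)
Line 5: ['we', 'so', 'book', 'two', 'at', 'do'] (min_width=20, slack=0)
Line 6: ['will'] (min_width=4, slack=16)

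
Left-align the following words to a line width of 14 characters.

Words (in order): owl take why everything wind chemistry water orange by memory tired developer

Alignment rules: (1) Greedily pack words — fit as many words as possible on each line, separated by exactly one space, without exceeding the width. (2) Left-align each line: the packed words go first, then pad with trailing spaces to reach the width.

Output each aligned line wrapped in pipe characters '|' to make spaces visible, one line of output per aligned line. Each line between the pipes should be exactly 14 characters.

Answer: |owl take why  |
|everything    |
|wind chemistry|
|water orange  |
|by memory     |
|tired         |
|developer     |

Derivation:
Line 1: ['owl', 'take', 'why'] (min_width=12, slack=2)
Line 2: ['everything'] (min_width=10, slack=4)
Line 3: ['wind', 'chemistry'] (min_width=14, slack=0)
Line 4: ['water', 'orange'] (min_width=12, slack=2)
Line 5: ['by', 'memory'] (min_width=9, slack=5)
Line 6: ['tired'] (min_width=5, slack=9)
Line 7: ['developer'] (min_width=9, slack=5)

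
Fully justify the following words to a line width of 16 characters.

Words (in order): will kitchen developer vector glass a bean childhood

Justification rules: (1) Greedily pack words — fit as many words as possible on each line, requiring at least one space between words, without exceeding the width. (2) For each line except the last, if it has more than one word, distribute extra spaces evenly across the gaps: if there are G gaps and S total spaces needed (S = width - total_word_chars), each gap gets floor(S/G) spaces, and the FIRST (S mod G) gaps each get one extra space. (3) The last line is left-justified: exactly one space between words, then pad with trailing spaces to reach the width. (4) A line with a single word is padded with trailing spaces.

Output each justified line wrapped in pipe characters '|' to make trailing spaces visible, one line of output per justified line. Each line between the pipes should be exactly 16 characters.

Answer: |will     kitchen|
|developer vector|
|glass   a   bean|
|childhood       |

Derivation:
Line 1: ['will', 'kitchen'] (min_width=12, slack=4)
Line 2: ['developer', 'vector'] (min_width=16, slack=0)
Line 3: ['glass', 'a', 'bean'] (min_width=12, slack=4)
Line 4: ['childhood'] (min_width=9, slack=7)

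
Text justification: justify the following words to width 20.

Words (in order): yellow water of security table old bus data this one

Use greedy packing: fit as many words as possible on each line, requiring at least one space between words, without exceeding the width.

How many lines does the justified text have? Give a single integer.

Answer: 3

Derivation:
Line 1: ['yellow', 'water', 'of'] (min_width=15, slack=5)
Line 2: ['security', 'table', 'old'] (min_width=18, slack=2)
Line 3: ['bus', 'data', 'this', 'one'] (min_width=17, slack=3)
Total lines: 3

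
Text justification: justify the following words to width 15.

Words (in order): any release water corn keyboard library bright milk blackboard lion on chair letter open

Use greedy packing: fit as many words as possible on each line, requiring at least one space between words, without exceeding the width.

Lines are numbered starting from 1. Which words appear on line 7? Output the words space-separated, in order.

Answer: letter open

Derivation:
Line 1: ['any', 'release'] (min_width=11, slack=4)
Line 2: ['water', 'corn'] (min_width=10, slack=5)
Line 3: ['keyboard'] (min_width=8, slack=7)
Line 4: ['library', 'bright'] (min_width=14, slack=1)
Line 5: ['milk', 'blackboard'] (min_width=15, slack=0)
Line 6: ['lion', 'on', 'chair'] (min_width=13, slack=2)
Line 7: ['letter', 'open'] (min_width=11, slack=4)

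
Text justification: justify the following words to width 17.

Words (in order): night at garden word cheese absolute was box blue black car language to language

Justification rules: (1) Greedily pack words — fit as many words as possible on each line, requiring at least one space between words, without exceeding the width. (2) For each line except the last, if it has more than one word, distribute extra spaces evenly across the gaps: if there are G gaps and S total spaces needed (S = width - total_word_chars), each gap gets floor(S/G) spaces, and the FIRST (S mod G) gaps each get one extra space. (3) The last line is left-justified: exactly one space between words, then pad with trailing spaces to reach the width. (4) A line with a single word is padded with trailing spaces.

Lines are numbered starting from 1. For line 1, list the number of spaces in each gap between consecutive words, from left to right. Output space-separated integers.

Answer: 2 2

Derivation:
Line 1: ['night', 'at', 'garden'] (min_width=15, slack=2)
Line 2: ['word', 'cheese'] (min_width=11, slack=6)
Line 3: ['absolute', 'was', 'box'] (min_width=16, slack=1)
Line 4: ['blue', 'black', 'car'] (min_width=14, slack=3)
Line 5: ['language', 'to'] (min_width=11, slack=6)
Line 6: ['language'] (min_width=8, slack=9)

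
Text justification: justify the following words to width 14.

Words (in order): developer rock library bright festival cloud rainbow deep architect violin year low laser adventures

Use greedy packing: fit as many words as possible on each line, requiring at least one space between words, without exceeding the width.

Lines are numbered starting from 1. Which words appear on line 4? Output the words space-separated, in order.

Line 1: ['developer', 'rock'] (min_width=14, slack=0)
Line 2: ['library', 'bright'] (min_width=14, slack=0)
Line 3: ['festival', 'cloud'] (min_width=14, slack=0)
Line 4: ['rainbow', 'deep'] (min_width=12, slack=2)
Line 5: ['architect'] (min_width=9, slack=5)
Line 6: ['violin', 'year'] (min_width=11, slack=3)
Line 7: ['low', 'laser'] (min_width=9, slack=5)
Line 8: ['adventures'] (min_width=10, slack=4)

Answer: rainbow deep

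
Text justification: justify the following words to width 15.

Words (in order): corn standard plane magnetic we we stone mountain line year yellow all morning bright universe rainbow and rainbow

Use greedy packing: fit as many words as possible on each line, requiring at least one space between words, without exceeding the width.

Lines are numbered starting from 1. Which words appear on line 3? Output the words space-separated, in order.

Answer: we we stone

Derivation:
Line 1: ['corn', 'standard'] (min_width=13, slack=2)
Line 2: ['plane', 'magnetic'] (min_width=14, slack=1)
Line 3: ['we', 'we', 'stone'] (min_width=11, slack=4)
Line 4: ['mountain', 'line'] (min_width=13, slack=2)
Line 5: ['year', 'yellow', 'all'] (min_width=15, slack=0)
Line 6: ['morning', 'bright'] (min_width=14, slack=1)
Line 7: ['universe'] (min_width=8, slack=7)
Line 8: ['rainbow', 'and'] (min_width=11, slack=4)
Line 9: ['rainbow'] (min_width=7, slack=8)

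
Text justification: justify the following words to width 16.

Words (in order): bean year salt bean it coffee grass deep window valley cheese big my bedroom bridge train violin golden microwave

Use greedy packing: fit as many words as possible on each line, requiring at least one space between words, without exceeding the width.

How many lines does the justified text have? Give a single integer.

Line 1: ['bean', 'year', 'salt'] (min_width=14, slack=2)
Line 2: ['bean', 'it', 'coffee'] (min_width=14, slack=2)
Line 3: ['grass', 'deep'] (min_width=10, slack=6)
Line 4: ['window', 'valley'] (min_width=13, slack=3)
Line 5: ['cheese', 'big', 'my'] (min_width=13, slack=3)
Line 6: ['bedroom', 'bridge'] (min_width=14, slack=2)
Line 7: ['train', 'violin'] (min_width=12, slack=4)
Line 8: ['golden', 'microwave'] (min_width=16, slack=0)
Total lines: 8

Answer: 8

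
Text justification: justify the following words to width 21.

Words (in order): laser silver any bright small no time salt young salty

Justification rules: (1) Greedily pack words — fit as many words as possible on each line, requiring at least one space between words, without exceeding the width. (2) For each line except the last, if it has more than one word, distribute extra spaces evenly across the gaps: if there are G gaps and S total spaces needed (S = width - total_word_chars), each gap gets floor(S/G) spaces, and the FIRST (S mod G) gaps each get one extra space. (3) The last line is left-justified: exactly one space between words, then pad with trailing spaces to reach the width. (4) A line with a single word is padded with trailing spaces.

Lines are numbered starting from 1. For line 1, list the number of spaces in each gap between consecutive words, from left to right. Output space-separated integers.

Answer: 4 3

Derivation:
Line 1: ['laser', 'silver', 'any'] (min_width=16, slack=5)
Line 2: ['bright', 'small', 'no', 'time'] (min_width=20, slack=1)
Line 3: ['salt', 'young', 'salty'] (min_width=16, slack=5)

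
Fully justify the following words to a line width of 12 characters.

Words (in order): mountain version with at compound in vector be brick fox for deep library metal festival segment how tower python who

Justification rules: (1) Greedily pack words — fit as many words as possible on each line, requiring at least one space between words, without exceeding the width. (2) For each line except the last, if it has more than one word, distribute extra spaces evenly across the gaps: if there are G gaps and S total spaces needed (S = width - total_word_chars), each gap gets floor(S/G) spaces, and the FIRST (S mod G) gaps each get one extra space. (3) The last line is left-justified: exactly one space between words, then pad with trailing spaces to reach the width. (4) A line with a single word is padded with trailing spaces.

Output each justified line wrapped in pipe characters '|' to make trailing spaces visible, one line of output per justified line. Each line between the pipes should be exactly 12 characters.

Line 1: ['mountain'] (min_width=8, slack=4)
Line 2: ['version', 'with'] (min_width=12, slack=0)
Line 3: ['at', 'compound'] (min_width=11, slack=1)
Line 4: ['in', 'vector', 'be'] (min_width=12, slack=0)
Line 5: ['brick', 'fox'] (min_width=9, slack=3)
Line 6: ['for', 'deep'] (min_width=8, slack=4)
Line 7: ['library'] (min_width=7, slack=5)
Line 8: ['metal'] (min_width=5, slack=7)
Line 9: ['festival'] (min_width=8, slack=4)
Line 10: ['segment', 'how'] (min_width=11, slack=1)
Line 11: ['tower', 'python'] (min_width=12, slack=0)
Line 12: ['who'] (min_width=3, slack=9)

Answer: |mountain    |
|version with|
|at  compound|
|in vector be|
|brick    fox|
|for     deep|
|library     |
|metal       |
|festival    |
|segment  how|
|tower python|
|who         |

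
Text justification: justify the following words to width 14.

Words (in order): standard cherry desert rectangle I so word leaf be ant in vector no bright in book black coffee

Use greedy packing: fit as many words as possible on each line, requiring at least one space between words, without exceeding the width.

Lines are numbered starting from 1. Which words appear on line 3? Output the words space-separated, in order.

Line 1: ['standard'] (min_width=8, slack=6)
Line 2: ['cherry', 'desert'] (min_width=13, slack=1)
Line 3: ['rectangle', 'I', 'so'] (min_width=14, slack=0)
Line 4: ['word', 'leaf', 'be'] (min_width=12, slack=2)
Line 5: ['ant', 'in', 'vector'] (min_width=13, slack=1)
Line 6: ['no', 'bright', 'in'] (min_width=12, slack=2)
Line 7: ['book', 'black'] (min_width=10, slack=4)
Line 8: ['coffee'] (min_width=6, slack=8)

Answer: rectangle I so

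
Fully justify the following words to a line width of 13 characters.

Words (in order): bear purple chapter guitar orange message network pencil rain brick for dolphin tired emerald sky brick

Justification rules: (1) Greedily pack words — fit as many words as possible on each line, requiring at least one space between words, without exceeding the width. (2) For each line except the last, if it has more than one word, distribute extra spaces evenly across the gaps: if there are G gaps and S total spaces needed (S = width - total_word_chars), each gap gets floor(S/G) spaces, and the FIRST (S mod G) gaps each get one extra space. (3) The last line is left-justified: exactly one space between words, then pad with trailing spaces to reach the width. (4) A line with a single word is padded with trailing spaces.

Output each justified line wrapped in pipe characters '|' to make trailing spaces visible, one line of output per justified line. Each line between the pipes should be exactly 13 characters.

Line 1: ['bear', 'purple'] (min_width=11, slack=2)
Line 2: ['chapter'] (min_width=7, slack=6)
Line 3: ['guitar', 'orange'] (min_width=13, slack=0)
Line 4: ['message'] (min_width=7, slack=6)
Line 5: ['network'] (min_width=7, slack=6)
Line 6: ['pencil', 'rain'] (min_width=11, slack=2)
Line 7: ['brick', 'for'] (min_width=9, slack=4)
Line 8: ['dolphin', 'tired'] (min_width=13, slack=0)
Line 9: ['emerald', 'sky'] (min_width=11, slack=2)
Line 10: ['brick'] (min_width=5, slack=8)

Answer: |bear   purple|
|chapter      |
|guitar orange|
|message      |
|network      |
|pencil   rain|
|brick     for|
|dolphin tired|
|emerald   sky|
|brick        |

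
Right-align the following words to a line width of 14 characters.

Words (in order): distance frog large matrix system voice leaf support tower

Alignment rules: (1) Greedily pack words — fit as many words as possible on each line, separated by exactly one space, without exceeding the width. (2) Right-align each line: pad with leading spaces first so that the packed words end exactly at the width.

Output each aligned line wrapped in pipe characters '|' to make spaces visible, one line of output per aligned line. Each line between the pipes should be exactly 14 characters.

Answer: | distance frog|
|  large matrix|
|  system voice|
|  leaf support|
|         tower|

Derivation:
Line 1: ['distance', 'frog'] (min_width=13, slack=1)
Line 2: ['large', 'matrix'] (min_width=12, slack=2)
Line 3: ['system', 'voice'] (min_width=12, slack=2)
Line 4: ['leaf', 'support'] (min_width=12, slack=2)
Line 5: ['tower'] (min_width=5, slack=9)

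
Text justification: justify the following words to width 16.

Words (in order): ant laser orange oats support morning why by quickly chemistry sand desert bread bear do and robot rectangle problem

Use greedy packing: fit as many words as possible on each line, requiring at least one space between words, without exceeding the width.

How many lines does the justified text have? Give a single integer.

Answer: 9

Derivation:
Line 1: ['ant', 'laser', 'orange'] (min_width=16, slack=0)
Line 2: ['oats', 'support'] (min_width=12, slack=4)
Line 3: ['morning', 'why', 'by'] (min_width=14, slack=2)
Line 4: ['quickly'] (min_width=7, slack=9)
Line 5: ['chemistry', 'sand'] (min_width=14, slack=2)
Line 6: ['desert', 'bread'] (min_width=12, slack=4)
Line 7: ['bear', 'do', 'and'] (min_width=11, slack=5)
Line 8: ['robot', 'rectangle'] (min_width=15, slack=1)
Line 9: ['problem'] (min_width=7, slack=9)
Total lines: 9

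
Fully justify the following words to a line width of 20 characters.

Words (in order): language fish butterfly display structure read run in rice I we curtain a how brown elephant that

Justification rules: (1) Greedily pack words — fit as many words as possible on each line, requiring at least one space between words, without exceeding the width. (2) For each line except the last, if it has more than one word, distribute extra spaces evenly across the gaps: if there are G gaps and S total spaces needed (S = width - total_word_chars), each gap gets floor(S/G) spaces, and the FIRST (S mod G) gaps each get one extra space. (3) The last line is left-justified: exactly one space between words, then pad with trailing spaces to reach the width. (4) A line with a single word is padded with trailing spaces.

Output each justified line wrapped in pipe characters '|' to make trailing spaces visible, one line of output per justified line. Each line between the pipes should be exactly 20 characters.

Line 1: ['language', 'fish'] (min_width=13, slack=7)
Line 2: ['butterfly', 'display'] (min_width=17, slack=3)
Line 3: ['structure', 'read', 'run'] (min_width=18, slack=2)
Line 4: ['in', 'rice', 'I', 'we', 'curtain'] (min_width=20, slack=0)
Line 5: ['a', 'how', 'brown', 'elephant'] (min_width=20, slack=0)
Line 6: ['that'] (min_width=4, slack=16)

Answer: |language        fish|
|butterfly    display|
|structure  read  run|
|in rice I we curtain|
|a how brown elephant|
|that                |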